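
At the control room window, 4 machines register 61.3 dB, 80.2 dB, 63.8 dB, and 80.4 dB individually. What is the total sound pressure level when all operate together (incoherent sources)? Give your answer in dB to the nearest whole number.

83 dB

Incoherent sources combine by intensity addition: L_total = 10·log₁₀(Σ 10^(L_i/10)).
Σ 10^(L/10) = 10^(61.3/10) + 10^(80.2/10) + 10^(63.8/10) + 10^(80.4/10) = 2.181e+08.
L_total = 10·log₁₀(2.181e+08) = 83.39 dB.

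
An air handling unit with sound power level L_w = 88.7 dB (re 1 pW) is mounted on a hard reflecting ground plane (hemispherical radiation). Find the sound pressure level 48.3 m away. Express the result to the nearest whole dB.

47 dB

L_p = L_w − 10·log₁₀(2π·r²) with r = 48.3 m.
2π·r² = 1.466e+04 m², 10·log₁₀ of that is 41.661 dB.
L_p = 88.7 − 41.661 = 47.04 dB.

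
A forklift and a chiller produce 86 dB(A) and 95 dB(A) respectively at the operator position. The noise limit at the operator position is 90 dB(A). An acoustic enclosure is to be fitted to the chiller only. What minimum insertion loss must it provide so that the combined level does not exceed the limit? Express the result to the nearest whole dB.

7 dB

The untreated sources together contribute 10^(86/10) = 3.981e+08, i.e. 86.00 dB(A).
The limit corresponds to 10^(90/10) = 1.000e+09; subtracting the fixed part leaves 6.019e+08 for the chiller, i.e. 87.80 dB(A).
So the chiller must be reduced from 95 to 87.80 dB(A): IL = 7.20 dB.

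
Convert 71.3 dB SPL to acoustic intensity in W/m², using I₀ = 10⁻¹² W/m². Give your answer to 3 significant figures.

I = I₀·10^(L/10) = 10⁻¹² × 10^(71.3/10) = 10^(-4.870).

1.35e-05 W/m²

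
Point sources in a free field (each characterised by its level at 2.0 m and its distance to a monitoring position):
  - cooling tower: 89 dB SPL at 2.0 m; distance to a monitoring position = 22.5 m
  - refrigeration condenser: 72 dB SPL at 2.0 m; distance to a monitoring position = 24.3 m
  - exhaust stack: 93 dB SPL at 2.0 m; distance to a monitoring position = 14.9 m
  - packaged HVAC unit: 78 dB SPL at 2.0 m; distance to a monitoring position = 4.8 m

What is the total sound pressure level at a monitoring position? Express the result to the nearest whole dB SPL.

77 dB SPL

Apply inverse-square spreading to bring every level to the receiver, then sum 10^(L/10).
cooling tower: 89 − 20·log₁₀(22.5/2.0) = 89 − 21.02 = 67.98 dB SPL.
refrigeration condenser: 72 − 20·log₁₀(24.3/2.0) = 72 − 21.69 = 50.31 dB SPL.
exhaust stack: 93 − 20·log₁₀(14.9/2.0) = 93 − 17.44 = 75.56 dB SPL.
packaged HVAC unit: 78 − 20·log₁₀(4.8/2.0) = 78 − 7.60 = 70.40 dB SPL.
Σ 10^(L/10) = 5.329e+07 → L_total = 10·log₁₀(5.329e+07) = 77.27 dB SPL.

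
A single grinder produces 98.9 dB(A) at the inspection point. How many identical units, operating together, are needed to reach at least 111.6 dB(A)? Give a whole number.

Need L₁ + 10·log₁₀ N ≥ 111.6, i.e. log₁₀ N ≥ 1.27.
N ≥ 10^(12.7/10) = 18.621, so N = 19.

19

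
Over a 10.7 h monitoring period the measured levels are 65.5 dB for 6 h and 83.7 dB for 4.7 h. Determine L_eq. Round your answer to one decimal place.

80.2 dB

Weight each interval's intensity by its duration and average over T = 10.7 h:
Σ tᵢ·10^(Lᵢ/10) = 6·10^(65.5/10) + 4.7·10^(83.7/10) = 1.123e+09.
L_eq = 10·log₁₀(1.123e+09/10.7) = 80.21 dB.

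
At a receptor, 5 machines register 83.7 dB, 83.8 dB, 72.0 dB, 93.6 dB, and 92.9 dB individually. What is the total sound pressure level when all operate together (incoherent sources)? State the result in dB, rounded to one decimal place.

For uncorrelated sources the intensities add, so convert each level to linear form, sum, and take 10·log₁₀ of the total.
Σ 10^(L/10) = 10^(83.7/10) + 10^(83.8/10) + 10^(72.0/10) + 10^(93.6/10) + 10^(92.9/10) = 4.731e+09.
L_total = 10·log₁₀(4.731e+09) = 96.75 dB.

96.7 dB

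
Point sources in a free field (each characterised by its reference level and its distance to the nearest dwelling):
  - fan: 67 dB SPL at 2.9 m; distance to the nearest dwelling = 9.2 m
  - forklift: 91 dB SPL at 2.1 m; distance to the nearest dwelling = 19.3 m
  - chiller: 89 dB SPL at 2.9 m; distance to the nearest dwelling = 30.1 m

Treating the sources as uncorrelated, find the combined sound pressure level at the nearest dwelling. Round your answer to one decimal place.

Apply inverse-square spreading to bring every level to the receiver, then sum 10^(L/10).
fan: 67 − 20·log₁₀(9.2/2.9) = 67 − 10.03 = 56.97 dB SPL.
forklift: 91 − 20·log₁₀(19.3/2.1) = 91 − 19.27 = 71.73 dB SPL.
chiller: 89 − 20·log₁₀(30.1/2.9) = 89 − 20.32 = 68.68 dB SPL.
Σ 10^(L/10) = 2.278e+07 → L_total = 10·log₁₀(2.278e+07) = 73.57 dB SPL.

73.6 dB SPL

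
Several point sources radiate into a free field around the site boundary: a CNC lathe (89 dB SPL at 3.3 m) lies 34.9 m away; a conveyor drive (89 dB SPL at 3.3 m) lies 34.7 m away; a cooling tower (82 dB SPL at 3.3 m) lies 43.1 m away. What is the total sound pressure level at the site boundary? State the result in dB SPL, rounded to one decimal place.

71.8 dB SPL

First find each source's level at the receiver (point-source: −20·log₁₀(r/r_ref)), then combine on an intensity basis.
CNC lathe: 89 − 20·log₁₀(34.9/3.3) = 89 − 20.49 = 68.51 dB SPL.
conveyor drive: 89 − 20·log₁₀(34.7/3.3) = 89 − 20.44 = 68.56 dB SPL.
cooling tower: 82 − 20·log₁₀(43.1/3.3) = 82 − 22.32 = 59.68 dB SPL.
Σ 10^(L/10) = 1.522e+07 → L_total = 10·log₁₀(1.522e+07) = 71.82 dB SPL.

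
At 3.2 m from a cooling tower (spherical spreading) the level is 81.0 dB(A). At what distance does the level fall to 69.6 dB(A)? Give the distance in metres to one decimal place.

Point-source spreading drops the level by 20·log₁₀(r₂/r₁); inverting, r₂/r₁ = 10^(ΔL/20).
r₂ = 3.2·10^((81.0−69.6)/20) = 3.2·10^(11.4/20) = 11.89 m.

11.9 m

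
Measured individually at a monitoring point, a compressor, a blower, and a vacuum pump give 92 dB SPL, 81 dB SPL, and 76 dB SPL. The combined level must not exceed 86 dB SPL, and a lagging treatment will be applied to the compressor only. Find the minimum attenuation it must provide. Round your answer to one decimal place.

Everything except the compressor sums to 10^(81/10) + 10^(76/10) = 1.657e+08 in linear terms, 82.19 dB SPL.
To meet 86 dB SPL overall, the treated compressor may contribute at most 10^(86/10) − 1.657e+08 = 2.324e+08, i.e. 83.66 dB SPL.
So the compressor must be reduced from 92 to 83.66 dB SPL: IL = 8.34 dB.

8.3 dB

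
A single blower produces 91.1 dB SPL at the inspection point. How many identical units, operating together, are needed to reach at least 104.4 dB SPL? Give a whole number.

N identical sources give L₁ + 10·log₁₀ N, so require 10·log₁₀ N ≥ 104.4 − 91.1 = 13.3 dB.
N ≥ 10^(13.3/10) = 21.380, so N = 22.

22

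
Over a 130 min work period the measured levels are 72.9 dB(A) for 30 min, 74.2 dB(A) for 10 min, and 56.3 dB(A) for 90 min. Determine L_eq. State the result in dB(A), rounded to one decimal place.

The energy average is taken in the linear domain: L_eq = 10·log₁₀[(Σ tᵢ·10^(Lᵢ/10))/T], T = 130 min.
Σ tᵢ·10^(Lᵢ/10) = 30·10^(72.9/10) + 10·10^(74.2/10) + 90·10^(56.3/10) = 8.864e+08.
L_eq = 10·log₁₀(8.864e+08/130) = 68.34 dB(A).

68.3 dB(A)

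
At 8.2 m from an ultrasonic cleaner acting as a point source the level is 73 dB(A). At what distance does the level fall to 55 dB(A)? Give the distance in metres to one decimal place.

For a point source L₁ − L₂ = 20·log₁₀(r₂/r₁), so r₂ = r₁·10^((L₁−L₂)/20).
r₂ = 8.2·10^((73−55)/20) = 8.2·10^(18.0/20) = 65.13 m.

65.1 m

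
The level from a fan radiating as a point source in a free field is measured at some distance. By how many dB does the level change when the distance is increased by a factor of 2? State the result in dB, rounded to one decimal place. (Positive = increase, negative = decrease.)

Point-source spreading: ΔL = −20·log₁₀(r₂/r₁).
ΔL = −20·log₁₀(2) = -6.02 dB.

-6.0 dB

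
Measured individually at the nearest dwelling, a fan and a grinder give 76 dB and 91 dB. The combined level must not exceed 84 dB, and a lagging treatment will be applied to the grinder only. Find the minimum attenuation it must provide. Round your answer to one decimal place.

Everything except the grinder sums to 10^(76/10) = 3.981e+07 in linear terms, 76.00 dB.
The limit corresponds to 10^(84/10) = 2.512e+08; subtracting the fixed part leaves 2.114e+08 for the grinder, i.e. 83.25 dB.
Required insertion loss = 91 − 83.25 = 7.75 dB.

7.7 dB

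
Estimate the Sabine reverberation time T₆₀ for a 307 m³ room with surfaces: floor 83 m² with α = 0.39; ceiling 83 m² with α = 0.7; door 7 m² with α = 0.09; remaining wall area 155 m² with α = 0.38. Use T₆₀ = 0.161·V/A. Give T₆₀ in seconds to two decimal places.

0.33 s

Summing Sᵢαᵢ: 83·0.39 + 83·0.7 + 7·0.09 + 155·0.38 = 150.00 m².
T₆₀ = 0.161 × 307 / 150.00 = 0.330 s.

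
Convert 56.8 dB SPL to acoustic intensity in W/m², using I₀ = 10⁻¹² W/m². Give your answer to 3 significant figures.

4.79e-07 W/m²

I/I₀ = 10^(56.8/10) = 4.786e+05, so I = 4.786e+05 × 10⁻¹² W/m².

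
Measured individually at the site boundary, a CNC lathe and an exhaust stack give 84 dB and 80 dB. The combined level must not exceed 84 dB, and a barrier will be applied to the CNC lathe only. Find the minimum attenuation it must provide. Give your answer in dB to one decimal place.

The untreated sources together contribute 10^(80/10) = 1.000e+08, i.e. 80.00 dB.
To meet 84 dB overall, the treated CNC lathe may contribute at most 10^(84/10) − 1.000e+08 = 1.512e+08, i.e. 81.80 dB.
So the CNC lathe must be reduced from 84 to 81.80 dB: IL = 2.20 dB.

2.2 dB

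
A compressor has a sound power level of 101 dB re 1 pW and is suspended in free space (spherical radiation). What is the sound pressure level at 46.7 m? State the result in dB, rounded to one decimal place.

The power spreads over a sphere of area 4π·r², so L_p = L_w − 10·log₁₀(4π·r²).
4π·r² = 2.741e+04 m², 10·log₁₀ of that is 44.378 dB.
L_p = 101 − 44.378 = 56.62 dB.

56.6 dB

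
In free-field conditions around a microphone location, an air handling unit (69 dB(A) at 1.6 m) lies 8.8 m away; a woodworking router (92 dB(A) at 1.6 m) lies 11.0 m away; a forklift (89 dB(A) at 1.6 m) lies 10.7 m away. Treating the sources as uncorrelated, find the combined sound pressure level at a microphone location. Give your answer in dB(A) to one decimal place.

77.1 dB(A)

First find each source's level at the receiver (point-source: −20·log₁₀(r/r_ref)), then combine on an intensity basis.
air handling unit: 69 − 20·log₁₀(8.8/1.6) = 69 − 14.81 = 54.19 dB(A).
woodworking router: 92 − 20·log₁₀(11.0/1.6) = 92 − 16.75 = 75.25 dB(A).
forklift: 89 − 20·log₁₀(10.7/1.6) = 89 − 16.51 = 72.49 dB(A).
Σ 10^(L/10) = 5.156e+07 → L_total = 10·log₁₀(5.156e+07) = 77.12 dB(A).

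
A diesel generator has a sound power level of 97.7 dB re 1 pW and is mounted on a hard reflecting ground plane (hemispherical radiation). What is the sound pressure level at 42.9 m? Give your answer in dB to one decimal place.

57.1 dB

L_p = L_w − 10·log₁₀(2π·r²) with r = 42.9 m.
2π·r² = 1.156e+04 m², 10·log₁₀ of that is 40.631 dB.
L_p = 97.7 − 40.631 = 57.07 dB.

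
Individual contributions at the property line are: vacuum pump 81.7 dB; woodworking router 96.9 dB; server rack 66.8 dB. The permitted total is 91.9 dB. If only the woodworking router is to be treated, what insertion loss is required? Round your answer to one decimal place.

5.5 dB

Everything except the woodworking router sums to 10^(81.7/10) + 10^(66.8/10) = 1.527e+08 in linear terms, 81.84 dB.
The limit corresponds to 10^(91.9/10) = 1.549e+09; subtracting the fixed part leaves 1.396e+09 for the woodworking router, i.e. 91.45 dB.
So the woodworking router must be reduced from 96.9 to 91.45 dB: IL = 5.45 dB.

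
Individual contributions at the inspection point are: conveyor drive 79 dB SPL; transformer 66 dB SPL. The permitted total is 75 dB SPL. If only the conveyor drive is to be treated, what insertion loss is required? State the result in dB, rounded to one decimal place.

Fixed contribution from the other source: Σ 10^(L/10) = 10^(66/10) = 3.981e+06 (66.00 dB SPL).
To meet 75 dB SPL overall, the treated conveyor drive may contribute at most 10^(75/10) − 3.981e+06 = 2.764e+07, i.e. 74.42 dB SPL.
So the conveyor drive must be reduced from 79 to 74.42 dB SPL: IL = 4.58 dB.

4.6 dB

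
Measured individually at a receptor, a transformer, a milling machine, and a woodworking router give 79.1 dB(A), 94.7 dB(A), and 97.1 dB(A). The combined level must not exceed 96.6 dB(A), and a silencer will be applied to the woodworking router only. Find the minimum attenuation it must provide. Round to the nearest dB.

Fixed contribution from the other sources: Σ 10^(L/10) = 10^(79.1/10) + 10^(94.7/10) = 3.032e+09 (94.82 dB(A)).
To meet 96.6 dB(A) overall, the treated woodworking router may contribute at most 10^(96.6/10) − 3.032e+09 = 1.538e+09, i.e. 91.87 dB(A).
So the woodworking router must be reduced from 97.1 to 91.87 dB(A): IL = 5.23 dB.

5 dB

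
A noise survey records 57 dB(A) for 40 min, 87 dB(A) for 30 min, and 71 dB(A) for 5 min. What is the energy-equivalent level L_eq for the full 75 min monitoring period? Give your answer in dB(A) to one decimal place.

L_eq = 10·log₁₀[(1/T)·Σ tᵢ·10^(Lᵢ/10)] with T = 75 min.
Σ tᵢ·10^(Lᵢ/10) = 40·10^(57/10) + 30·10^(87/10) + 5·10^(71/10) = 1.512e+10.
L_eq = 10·log₁₀(1.512e+10/75) = 83.04 dB(A).

83.0 dB(A)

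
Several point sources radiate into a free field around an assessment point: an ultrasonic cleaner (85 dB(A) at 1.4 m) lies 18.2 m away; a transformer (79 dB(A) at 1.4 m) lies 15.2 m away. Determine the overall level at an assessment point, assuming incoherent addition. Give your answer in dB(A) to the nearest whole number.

64 dB(A)

Apply inverse-square spreading to bring every level to the receiver, then sum 10^(L/10).
ultrasonic cleaner: 85 − 20·log₁₀(18.2/1.4) = 85 − 22.28 = 62.72 dB(A).
transformer: 79 − 20·log₁₀(15.2/1.4) = 79 − 20.71 = 58.29 dB(A).
Σ 10^(L/10) = 2.545e+06 → L_total = 10·log₁₀(2.545e+06) = 64.06 dB(A).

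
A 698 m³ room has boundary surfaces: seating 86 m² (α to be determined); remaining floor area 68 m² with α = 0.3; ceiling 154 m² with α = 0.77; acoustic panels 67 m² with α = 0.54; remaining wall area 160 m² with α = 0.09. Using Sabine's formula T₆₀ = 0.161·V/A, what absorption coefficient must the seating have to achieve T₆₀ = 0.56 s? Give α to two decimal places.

A = 0.161·V/T₆₀ = 0.161·698/0.56 = 200.67 m² sabins.
Absorption from the other surfaces = 68·0.3 + 154·0.77 + 67·0.54 + 160·0.09 = 189.56 m², so the seating must supply 11.11 m² over 86 m².
α = 11.11/86 = 0.129.

0.13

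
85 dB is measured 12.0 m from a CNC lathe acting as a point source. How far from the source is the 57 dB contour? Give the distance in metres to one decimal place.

301.4 m

The 28.0 dB drop corresponds to a distance ratio of 10^(28.0/20) for a point source.
r₂ = 12.0·10^((85−57)/20) = 12.0·10^(28.0/20) = 301.43 m.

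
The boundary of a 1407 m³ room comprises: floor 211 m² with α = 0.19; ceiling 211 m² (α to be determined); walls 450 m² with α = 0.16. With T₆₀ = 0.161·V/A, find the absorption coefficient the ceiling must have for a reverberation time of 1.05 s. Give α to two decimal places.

0.49

From T₆₀ = 0.161·V/A, the target T₆₀ = 1.05 s needs A = 0.161·1407/1.05 = 215.74 m².
Absorption from the other surfaces = 211·0.19 + 450·0.16 = 112.09 m², so the ceiling must supply 103.65 m² over 211 m².
α = 103.65/211 = 0.491.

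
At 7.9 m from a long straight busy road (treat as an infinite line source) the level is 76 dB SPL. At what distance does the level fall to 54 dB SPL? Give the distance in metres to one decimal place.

1252.1 m

Line-source spreading drops the level by 10·log₁₀(r₂/r₁); inverting, r₂/r₁ = 10^(ΔL/10).
r₂ = 7.9·10^((76−54)/10) = 7.9·10^(22.0/10) = 1252.07 m.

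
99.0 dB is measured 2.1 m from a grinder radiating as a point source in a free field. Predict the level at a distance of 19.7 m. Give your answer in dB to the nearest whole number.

For a point source, L₂ = L₁ − 20·log₁₀(r₂/r₁).
L₂ = 99.0 − 20·log₁₀(19.7/2.1) = 99.0 − 19.445 = 79.56 dB.

80 dB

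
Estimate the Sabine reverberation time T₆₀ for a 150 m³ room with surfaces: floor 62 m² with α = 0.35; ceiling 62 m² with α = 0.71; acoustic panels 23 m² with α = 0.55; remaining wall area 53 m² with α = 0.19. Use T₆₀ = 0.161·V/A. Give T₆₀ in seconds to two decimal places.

0.27 s

Summing Sᵢαᵢ: 62·0.35 + 62·0.71 + 23·0.55 + 53·0.19 = 88.44 m².
T₆₀ = 0.161 × 150 / 88.44 = 0.273 s.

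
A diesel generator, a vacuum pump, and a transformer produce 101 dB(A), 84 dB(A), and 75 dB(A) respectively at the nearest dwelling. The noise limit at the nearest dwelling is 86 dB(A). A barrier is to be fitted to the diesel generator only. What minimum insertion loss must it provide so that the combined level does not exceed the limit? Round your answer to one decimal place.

Everything except the diesel generator sums to 10^(84/10) + 10^(75/10) = 2.828e+08 in linear terms, 84.51 dB(A).
To meet 86 dB(A) overall, the treated diesel generator may contribute at most 10^(86/10) − 2.828e+08 = 1.153e+08, i.e. 80.62 dB(A).
Required insertion loss = 101 − 80.62 = 20.38 dB.

20.4 dB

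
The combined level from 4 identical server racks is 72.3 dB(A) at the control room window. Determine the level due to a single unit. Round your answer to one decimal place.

66.3 dB(A)

Dividing the total intensity by 4 lowers the level by 10·log₁₀ 4 = 6.021 dB: L₁ = 72.3 − 6.021.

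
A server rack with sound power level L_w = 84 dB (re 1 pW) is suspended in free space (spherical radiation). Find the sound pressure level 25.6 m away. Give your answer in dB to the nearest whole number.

45 dB

Free-field spherical radiation: L_p = L_w − 10·log₁₀(4π·r²), r = 25.6 m.
4π·r² = 8235 m², 10·log₁₀ of that is 39.157 dB.
L_p = 84 − 39.157 = 44.84 dB.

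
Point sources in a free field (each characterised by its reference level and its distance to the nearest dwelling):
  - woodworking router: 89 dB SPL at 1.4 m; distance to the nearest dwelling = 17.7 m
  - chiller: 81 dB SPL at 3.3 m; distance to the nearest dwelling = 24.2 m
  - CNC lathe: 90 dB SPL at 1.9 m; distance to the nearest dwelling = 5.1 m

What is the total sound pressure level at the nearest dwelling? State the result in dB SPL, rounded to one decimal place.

81.6 dB SPL

First find each source's level at the receiver (point-source: −20·log₁₀(r/r_ref)), then combine on an intensity basis.
woodworking router: 89 − 20·log₁₀(17.7/1.4) = 89 − 22.04 = 66.96 dB SPL.
chiller: 81 − 20·log₁₀(24.2/3.3) = 81 − 17.31 = 63.69 dB SPL.
CNC lathe: 90 − 20·log₁₀(5.1/1.9) = 90 − 8.58 = 81.42 dB SPL.
Σ 10^(L/10) = 1.461e+08 → L_total = 10·log₁₀(1.461e+08) = 81.65 dB SPL.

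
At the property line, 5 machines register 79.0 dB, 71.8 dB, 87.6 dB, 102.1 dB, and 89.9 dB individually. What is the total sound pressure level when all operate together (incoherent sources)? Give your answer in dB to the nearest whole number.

103 dB

For uncorrelated sources the intensities add, so convert each level to linear form, sum, and take 10·log₁₀ of the total.
Σ 10^(L/10) = 10^(79.0/10) + 10^(71.8/10) + 10^(87.6/10) + 10^(102.1/10) + 10^(89.9/10) = 1.787e+10.
L_total = 10·log₁₀(1.787e+10) = 102.52 dB.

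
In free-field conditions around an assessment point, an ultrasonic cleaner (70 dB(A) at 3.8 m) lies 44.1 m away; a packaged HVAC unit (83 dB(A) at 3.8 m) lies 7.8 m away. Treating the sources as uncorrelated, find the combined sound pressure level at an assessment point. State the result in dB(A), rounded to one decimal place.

76.8 dB(A)

Propagate each source to the receiver with L = L_ref − 20·log₁₀(r/r_ref), then add intensities.
ultrasonic cleaner: 70 − 20·log₁₀(44.1/3.8) = 70 − 21.29 = 48.71 dB(A).
packaged HVAC unit: 83 − 20·log₁₀(7.8/3.8) = 83 − 6.25 = 76.75 dB(A).
Σ 10^(L/10) = 4.743e+07 → L_total = 10·log₁₀(4.743e+07) = 76.76 dB(A).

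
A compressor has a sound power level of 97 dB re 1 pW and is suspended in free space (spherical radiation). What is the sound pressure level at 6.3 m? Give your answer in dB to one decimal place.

The power spreads over a sphere of area 4π·r², so L_p = L_w − 10·log₁₀(4π·r²).
4π·r² = 498.8 m², 10·log₁₀ of that is 26.979 dB.
L_p = 97 − 26.979 = 70.02 dB.

70.0 dB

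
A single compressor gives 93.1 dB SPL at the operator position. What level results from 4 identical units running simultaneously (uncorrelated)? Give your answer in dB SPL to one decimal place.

With 4 equal, uncorrelated contributions the intensity is 4× that of one unit, giving a rise of 10·log₁₀ 4.
L_total = 93.1 + 10·log₁₀(4) = 93.1 + 6.021 = 99.12 dB SPL.

99.1 dB SPL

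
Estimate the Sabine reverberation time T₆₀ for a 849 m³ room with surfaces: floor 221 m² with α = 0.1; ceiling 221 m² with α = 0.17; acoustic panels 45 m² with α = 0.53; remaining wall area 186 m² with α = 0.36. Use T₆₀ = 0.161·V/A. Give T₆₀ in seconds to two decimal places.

A = Σ Sᵢαᵢ = 221·0.1 + 221·0.17 + 45·0.53 + 186·0.36 = 150.48 m².
T₆₀ = 0.161·V/A = 0.161·849/150.48 = 0.908 s.

0.91 s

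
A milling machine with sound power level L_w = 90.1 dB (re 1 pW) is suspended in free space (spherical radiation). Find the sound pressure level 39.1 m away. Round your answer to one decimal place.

47.3 dB

Free-field spherical radiation: L_p = L_w − 10·log₁₀(4π·r²), r = 39.1 m.
4π·r² = 1.921e+04 m², 10·log₁₀ of that is 42.836 dB.
L_p = 90.1 − 42.836 = 47.26 dB.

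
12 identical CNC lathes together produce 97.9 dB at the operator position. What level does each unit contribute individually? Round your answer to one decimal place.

For N identical incoherent sources L_total = L₁ + 10·log₁₀ N, so L₁ = 97.9 − 10·log₁₀(12) = 97.9 − 10.792.

87.1 dB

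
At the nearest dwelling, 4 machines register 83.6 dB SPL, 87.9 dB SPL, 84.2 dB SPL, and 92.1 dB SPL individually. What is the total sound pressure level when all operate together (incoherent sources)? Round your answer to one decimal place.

Incoherent sources combine by intensity addition: L_total = 10·log₁₀(Σ 10^(L_i/10)).
Σ 10^(L/10) = 10^(83.6/10) + 10^(87.9/10) + 10^(84.2/10) + 10^(92.1/10) = 2.731e+09.
L_total = 10·log₁₀(2.731e+09) = 94.36 dB SPL.

94.4 dB SPL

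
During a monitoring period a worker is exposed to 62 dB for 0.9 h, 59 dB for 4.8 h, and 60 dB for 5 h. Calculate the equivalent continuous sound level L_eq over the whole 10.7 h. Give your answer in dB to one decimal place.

59.8 dB

L_eq = 10·log₁₀[(1/T)·Σ tᵢ·10^(Lᵢ/10)] with T = 10.7 h.
Σ tᵢ·10^(Lᵢ/10) = 0.9·10^(62/10) + 4.8·10^(59/10) + 5·10^(60/10) = 1.024e+07.
L_eq = 10·log₁₀(1.024e+07/10.7) = 59.81 dB.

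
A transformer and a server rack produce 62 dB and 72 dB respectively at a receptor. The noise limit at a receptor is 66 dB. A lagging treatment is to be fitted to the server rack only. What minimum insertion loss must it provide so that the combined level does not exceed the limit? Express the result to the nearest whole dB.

The untreated sources together contribute 10^(62/10) = 1.585e+06, i.e. 62.00 dB.
The limit corresponds to 10^(66/10) = 3.981e+06; subtracting the fixed part leaves 2.396e+06 for the server rack, i.e. 63.80 dB.
Required insertion loss = 72 − 63.80 = 8.20 dB.

8 dB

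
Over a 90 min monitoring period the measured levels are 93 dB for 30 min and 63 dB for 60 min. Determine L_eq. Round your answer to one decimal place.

88.2 dB

The energy average is taken in the linear domain: L_eq = 10·log₁₀[(Σ tᵢ·10^(Lᵢ/10))/T], T = 90 min.
Σ tᵢ·10^(Lᵢ/10) = 30·10^(93/10) + 60·10^(63/10) = 5.998e+10.
L_eq = 10·log₁₀(5.998e+10/90) = 88.24 dB.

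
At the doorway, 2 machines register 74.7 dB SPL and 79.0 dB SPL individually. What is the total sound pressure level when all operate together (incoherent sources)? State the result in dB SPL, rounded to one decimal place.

80.4 dB SPL

Incoherent sources combine by intensity addition: L_total = 10·log₁₀(Σ 10^(L_i/10)).
Σ 10^(L/10) = 10^(74.7/10) + 10^(79.0/10) = 1.089e+08.
L_total = 10·log₁₀(1.089e+08) = 80.37 dB SPL.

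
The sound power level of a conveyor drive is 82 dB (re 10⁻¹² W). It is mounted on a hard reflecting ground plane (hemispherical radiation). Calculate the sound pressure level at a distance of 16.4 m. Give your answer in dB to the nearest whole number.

The power spreads over a hemisphere of area 2π·r², so L_p = L_w − 10·log₁₀(2π·r²).
2π·r² = 1690 m², 10·log₁₀ of that is 32.279 dB.
L_p = 82 − 32.279 = 49.72 dB.

50 dB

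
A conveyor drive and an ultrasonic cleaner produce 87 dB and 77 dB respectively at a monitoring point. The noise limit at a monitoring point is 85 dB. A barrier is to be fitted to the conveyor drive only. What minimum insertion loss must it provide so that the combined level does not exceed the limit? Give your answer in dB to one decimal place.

The untreated sources together contribute 10^(77/10) = 5.012e+07, i.e. 77.00 dB.
To meet 85 dB overall, the treated conveyor drive may contribute at most 10^(85/10) − 5.012e+07 = 2.661e+08, i.e. 84.25 dB.
So the conveyor drive must be reduced from 87 to 84.25 dB: IL = 2.75 dB.

2.7 dB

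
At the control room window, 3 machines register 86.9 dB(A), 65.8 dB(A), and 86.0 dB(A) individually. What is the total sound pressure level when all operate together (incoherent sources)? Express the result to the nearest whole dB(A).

90 dB(A)

For uncorrelated sources the intensities add, so convert each level to linear form, sum, and take 10·log₁₀ of the total.
Σ 10^(L/10) = 10^(86.9/10) + 10^(65.8/10) + 10^(86.0/10) = 8.917e+08.
L_total = 10·log₁₀(8.917e+08) = 89.50 dB(A).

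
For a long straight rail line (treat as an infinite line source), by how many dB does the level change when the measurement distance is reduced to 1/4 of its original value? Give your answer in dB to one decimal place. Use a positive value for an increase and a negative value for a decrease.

Line-source spreading: ΔL = −10·log₁₀(r₂/r₁).
ΔL = −10·log₁₀(0.25) = +6.02 dB.

+6.0 dB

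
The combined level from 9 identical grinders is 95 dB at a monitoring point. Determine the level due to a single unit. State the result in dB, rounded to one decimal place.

Dividing the total intensity by 9 lowers the level by 10·log₁₀ 9 = 9.542 dB: L₁ = 95 − 9.542.

85.5 dB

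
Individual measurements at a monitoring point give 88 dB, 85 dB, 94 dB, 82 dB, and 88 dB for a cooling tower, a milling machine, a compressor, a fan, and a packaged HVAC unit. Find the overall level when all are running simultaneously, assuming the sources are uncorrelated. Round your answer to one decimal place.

96.3 dB

For uncorrelated sources the intensities add, so convert each level to linear form, sum, and take 10·log₁₀ of the total.
Σ 10^(L/10) = 10^(88/10) + 10^(85/10) + 10^(94/10) + 10^(82/10) + 10^(88/10) = 4.249e+09.
L_total = 10·log₁₀(4.249e+09) = 96.28 dB.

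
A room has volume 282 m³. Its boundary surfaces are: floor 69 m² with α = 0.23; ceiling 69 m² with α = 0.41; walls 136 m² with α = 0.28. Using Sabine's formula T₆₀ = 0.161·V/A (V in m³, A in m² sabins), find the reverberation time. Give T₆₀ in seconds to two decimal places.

A = Σ Sᵢαᵢ = 69·0.23 + 69·0.41 + 136·0.28 = 82.24 m².
T₆₀ = 0.161 × 282 / 82.24 = 0.552 s.

0.55 s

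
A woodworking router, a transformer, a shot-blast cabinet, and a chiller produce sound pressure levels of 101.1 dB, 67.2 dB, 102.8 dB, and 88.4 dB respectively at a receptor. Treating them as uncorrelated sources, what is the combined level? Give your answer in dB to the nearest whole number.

105 dB

For uncorrelated sources the intensities add, so convert each level to linear form, sum, and take 10·log₁₀ of the total.
Σ 10^(L/10) = 10^(101.1/10) + 10^(67.2/10) + 10^(102.8/10) + 10^(88.4/10) = 3.263e+10.
L_total = 10·log₁₀(3.263e+10) = 105.14 dB.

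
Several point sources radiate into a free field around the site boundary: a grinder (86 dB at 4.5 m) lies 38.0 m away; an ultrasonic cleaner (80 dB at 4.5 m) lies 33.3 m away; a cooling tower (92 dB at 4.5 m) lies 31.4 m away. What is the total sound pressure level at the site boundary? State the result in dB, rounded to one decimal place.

76.0 dB

Propagate each source to the receiver with L = L_ref − 20·log₁₀(r/r_ref), then add intensities.
grinder: 86 − 20·log₁₀(38.0/4.5) = 86 − 18.53 = 67.47 dB.
ultrasonic cleaner: 80 − 20·log₁₀(33.3/4.5) = 80 − 17.38 = 62.62 dB.
cooling tower: 92 − 20·log₁₀(31.4/4.5) = 92 − 16.87 = 75.13 dB.
Σ 10^(L/10) = 3.996e+07 → L_total = 10·log₁₀(3.996e+07) = 76.02 dB.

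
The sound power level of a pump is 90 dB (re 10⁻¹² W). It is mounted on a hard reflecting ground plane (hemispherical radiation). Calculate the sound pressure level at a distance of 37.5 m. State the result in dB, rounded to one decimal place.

The power spreads over a hemisphere of area 2π·r², so L_p = L_w − 10·log₁₀(2π·r²).
2π·r² = 8836 m², 10·log₁₀ of that is 39.462 dB.
L_p = 90 − 39.462 = 50.54 dB.

50.5 dB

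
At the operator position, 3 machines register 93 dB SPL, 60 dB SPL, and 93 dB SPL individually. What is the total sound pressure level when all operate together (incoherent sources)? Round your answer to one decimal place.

96.0 dB SPL

For uncorrelated sources the intensities add, so convert each level to linear form, sum, and take 10·log₁₀ of the total.
Σ 10^(L/10) = 10^(93/10) + 10^(60/10) + 10^(93/10) = 3.992e+09.
L_total = 10·log₁₀(3.992e+09) = 96.01 dB SPL.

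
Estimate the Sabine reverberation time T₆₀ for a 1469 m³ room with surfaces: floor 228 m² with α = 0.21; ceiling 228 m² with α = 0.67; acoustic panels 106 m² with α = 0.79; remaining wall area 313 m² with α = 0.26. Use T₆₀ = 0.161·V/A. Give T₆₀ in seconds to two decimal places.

0.65 s

Summing Sᵢαᵢ: 228·0.21 + 228·0.67 + 106·0.79 + 313·0.26 = 365.76 m².
T₆₀ = 0.161 × 1469 / 365.76 = 0.647 s.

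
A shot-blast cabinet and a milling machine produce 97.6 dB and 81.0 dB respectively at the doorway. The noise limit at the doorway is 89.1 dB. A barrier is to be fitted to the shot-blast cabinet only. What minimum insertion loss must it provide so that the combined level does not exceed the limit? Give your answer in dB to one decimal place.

Fixed contribution from the other source: Σ 10^(L/10) = 10^(81.0/10) = 1.259e+08 (81.00 dB).
To meet 89.1 dB overall, the treated shot-blast cabinet may contribute at most 10^(89.1/10) − 1.259e+08 = 6.869e+08, i.e. 88.37 dB.
Required insertion loss = 97.6 − 88.37 = 9.23 dB.

9.2 dB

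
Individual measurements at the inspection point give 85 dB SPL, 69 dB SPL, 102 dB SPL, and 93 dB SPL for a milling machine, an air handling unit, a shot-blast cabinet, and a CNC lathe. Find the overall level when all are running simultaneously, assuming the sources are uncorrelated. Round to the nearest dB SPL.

For uncorrelated sources the intensities add, so convert each level to linear form, sum, and take 10·log₁₀ of the total.
Σ 10^(L/10) = 10^(85/10) + 10^(69/10) + 10^(102/10) + 10^(93/10) = 1.817e+10.
L_total = 10·log₁₀(1.817e+10) = 102.59 dB SPL.

103 dB SPL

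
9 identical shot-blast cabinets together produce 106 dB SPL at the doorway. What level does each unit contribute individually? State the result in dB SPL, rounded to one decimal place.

96.5 dB SPL

9 equal contributions raise the level by 10·log₁₀ 9 = 9.542 dB, so each unit alone gives 106 − 9.542.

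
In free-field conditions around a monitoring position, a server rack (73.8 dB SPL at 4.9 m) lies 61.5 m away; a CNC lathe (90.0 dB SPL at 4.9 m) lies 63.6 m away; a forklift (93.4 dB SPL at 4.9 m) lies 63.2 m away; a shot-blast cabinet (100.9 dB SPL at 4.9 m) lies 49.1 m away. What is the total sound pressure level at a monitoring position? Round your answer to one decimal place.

Propagate each source to the receiver with L = L_ref − 20·log₁₀(r/r_ref), then add intensities.
server rack: 73.8 − 20·log₁₀(61.5/4.9) = 73.8 − 21.97 = 51.83 dB SPL.
CNC lathe: 90.0 − 20·log₁₀(63.6/4.9) = 90.0 − 22.27 = 67.73 dB SPL.
forklift: 93.4 − 20·log₁₀(63.2/4.9) = 93.4 − 22.21 = 71.19 dB SPL.
shot-blast cabinet: 100.9 − 20·log₁₀(49.1/4.9) = 100.9 − 20.02 = 80.88 dB SPL.
Σ 10^(L/10) = 1.418e+08 → L_total = 10·log₁₀(1.418e+08) = 81.52 dB SPL.

81.5 dB SPL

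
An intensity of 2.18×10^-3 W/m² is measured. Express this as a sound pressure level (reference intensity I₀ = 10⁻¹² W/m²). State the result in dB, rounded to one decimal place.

93.4 dB

L = 10·log₁₀(I/I₀) = 10·log₁₀(2.18×10^-3/10⁻¹²) = 10·log₁₀(2.18×10^9).
L = 10·(0.3385 + 9) = 93.38 dB.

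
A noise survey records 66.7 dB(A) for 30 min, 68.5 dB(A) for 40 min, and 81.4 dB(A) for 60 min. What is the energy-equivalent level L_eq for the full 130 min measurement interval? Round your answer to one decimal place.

L_eq = 10·log₁₀[(1/T)·Σ tᵢ·10^(Lᵢ/10)] with T = 130 min.
Σ tᵢ·10^(Lᵢ/10) = 30·10^(66.7/10) + 40·10^(68.5/10) + 60·10^(81.4/10) = 8.706e+09.
L_eq = 10·log₁₀(8.706e+09/130) = 78.26 dB(A).

78.3 dB(A)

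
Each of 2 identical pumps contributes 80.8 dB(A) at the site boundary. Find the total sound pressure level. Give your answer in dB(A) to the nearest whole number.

With 2 equal, uncorrelated contributions the intensity is 2× that of one unit, giving a rise of 10·log₁₀ 2.
L_total = 80.8 + 10·log₁₀(2) = 80.8 + 3.010 = 83.81 dB(A).

84 dB(A)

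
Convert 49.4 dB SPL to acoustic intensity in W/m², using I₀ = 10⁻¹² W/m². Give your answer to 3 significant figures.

L = 10·log₁₀(I/I₀) ⇒ I = I₀·10^(L/10) = 10⁻¹² × 10^4.94.

8.71e-08 W/m²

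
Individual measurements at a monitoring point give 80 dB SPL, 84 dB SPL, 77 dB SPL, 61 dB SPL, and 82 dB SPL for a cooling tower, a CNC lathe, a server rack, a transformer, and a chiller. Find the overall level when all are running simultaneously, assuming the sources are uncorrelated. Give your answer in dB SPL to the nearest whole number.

For uncorrelated sources the intensities add, so convert each level to linear form, sum, and take 10·log₁₀ of the total.
Σ 10^(L/10) = 10^(80/10) + 10^(84/10) + 10^(77/10) + 10^(61/10) + 10^(82/10) = 5.611e+08.
L_total = 10·log₁₀(5.611e+08) = 87.49 dB SPL.

87 dB SPL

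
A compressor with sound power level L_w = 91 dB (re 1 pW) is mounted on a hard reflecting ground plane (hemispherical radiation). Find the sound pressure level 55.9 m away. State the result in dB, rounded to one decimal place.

48.1 dB

The power spreads over a hemisphere of area 2π·r², so L_p = L_w − 10·log₁₀(2π·r²).
2π·r² = 1.963e+04 m², 10·log₁₀ of that is 42.930 dB.
L_p = 91 − 42.930 = 48.07 dB.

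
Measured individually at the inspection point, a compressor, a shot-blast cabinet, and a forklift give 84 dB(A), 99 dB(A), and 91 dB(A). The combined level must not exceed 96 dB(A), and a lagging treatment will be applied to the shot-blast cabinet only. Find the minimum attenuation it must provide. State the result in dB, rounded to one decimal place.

5.1 dB

Fixed contribution from the other sources: Σ 10^(L/10) = 10^(84/10) + 10^(91/10) = 1.510e+09 (91.79 dB(A)).
To meet 96 dB(A) overall, the treated shot-blast cabinet may contribute at most 10^(96/10) − 1.510e+09 = 2.471e+09, i.e. 93.93 dB(A).
Required insertion loss = 99 − 93.93 = 5.07 dB.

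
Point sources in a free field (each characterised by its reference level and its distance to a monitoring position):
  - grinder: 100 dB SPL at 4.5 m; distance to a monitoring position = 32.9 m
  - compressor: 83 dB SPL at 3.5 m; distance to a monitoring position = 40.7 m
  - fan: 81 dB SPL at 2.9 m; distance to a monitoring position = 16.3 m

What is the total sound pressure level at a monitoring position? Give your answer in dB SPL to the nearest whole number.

Apply inverse-square spreading to bring every level to the receiver, then sum 10^(L/10).
grinder: 100 − 20·log₁₀(32.9/4.5) = 100 − 17.28 = 82.72 dB SPL.
compressor: 83 − 20·log₁₀(40.7/3.5) = 83 − 21.31 = 61.69 dB SPL.
fan: 81 − 20·log₁₀(16.3/2.9) = 81 − 15.00 = 66.00 dB SPL.
Σ 10^(L/10) = 1.925e+08 → L_total = 10·log₁₀(1.925e+08) = 82.85 dB SPL.

83 dB SPL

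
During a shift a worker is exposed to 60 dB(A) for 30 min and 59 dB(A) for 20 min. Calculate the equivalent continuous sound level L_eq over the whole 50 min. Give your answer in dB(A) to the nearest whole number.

Weight each interval's intensity by its duration and average over T = 50 min:
Σ tᵢ·10^(Lᵢ/10) = 30·10^(60/10) + 20·10^(59/10) = 4.589e+07.
L_eq = 10·log₁₀(4.589e+07/50) = 59.63 dB(A).

60 dB(A)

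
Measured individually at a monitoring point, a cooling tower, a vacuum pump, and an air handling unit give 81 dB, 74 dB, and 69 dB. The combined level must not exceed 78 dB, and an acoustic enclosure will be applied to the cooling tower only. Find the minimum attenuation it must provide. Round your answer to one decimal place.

6.2 dB

The untreated sources together contribute 10^(74/10) + 10^(69/10) = 3.306e+07, i.e. 75.19 dB.
To meet 78 dB overall, the treated cooling tower may contribute at most 10^(78/10) − 3.306e+07 = 3.003e+07, i.e. 74.78 dB.
So the cooling tower must be reduced from 81 to 74.78 dB: IL = 6.22 dB.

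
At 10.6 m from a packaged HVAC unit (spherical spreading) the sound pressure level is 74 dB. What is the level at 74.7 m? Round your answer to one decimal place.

57.0 dB

Point-source attenuation: ΔL = 20·log₁₀(r₂/r₁) = 20·log₁₀(74.7/10.6) = 16.960 dB.
L₂ = 74 − 20·log₁₀(74.7/10.6) = 74 − 16.960 = 57.04 dB.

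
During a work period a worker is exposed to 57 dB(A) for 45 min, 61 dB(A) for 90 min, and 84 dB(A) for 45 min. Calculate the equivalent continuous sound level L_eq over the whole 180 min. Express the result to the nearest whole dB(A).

78 dB(A)

Weight each interval's intensity by its duration and average over T = 180 min:
Σ tᵢ·10^(Lᵢ/10) = 45·10^(57/10) + 90·10^(61/10) + 45·10^(84/10) = 1.144e+10.
L_eq = 10·log₁₀(1.144e+10/180) = 78.03 dB(A).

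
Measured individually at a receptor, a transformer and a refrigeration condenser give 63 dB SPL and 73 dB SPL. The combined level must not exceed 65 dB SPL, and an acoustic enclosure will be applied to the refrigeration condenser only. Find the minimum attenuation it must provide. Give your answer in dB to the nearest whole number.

The untreated sources together contribute 10^(63/10) = 1.995e+06, i.e. 63.00 dB SPL.
To meet 65 dB SPL overall, the treated refrigeration condenser may contribute at most 10^(65/10) − 1.995e+06 = 1.167e+06, i.e. 60.67 dB SPL.
So the refrigeration condenser must be reduced from 73 to 60.67 dB SPL: IL = 12.33 dB.

12 dB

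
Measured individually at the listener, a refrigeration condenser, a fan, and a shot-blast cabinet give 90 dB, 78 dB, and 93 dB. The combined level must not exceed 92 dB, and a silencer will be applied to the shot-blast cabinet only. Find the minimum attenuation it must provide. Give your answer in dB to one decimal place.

Fixed contribution from the other sources: Σ 10^(L/10) = 10^(90/10) + 10^(78/10) = 1.063e+09 (90.27 dB).
To meet 92 dB overall, the treated shot-blast cabinet may contribute at most 10^(92/10) − 1.063e+09 = 5.218e+08, i.e. 87.18 dB.
So the shot-blast cabinet must be reduced from 93 to 87.18 dB: IL = 5.82 dB.

5.8 dB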